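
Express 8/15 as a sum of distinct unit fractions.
1/2 + 1/30

Greedy algorithm:
8/15: ceiling(15/8) = 2, use 1/2
1/30: ceiling(30/1) = 30, use 1/30
Result: 8/15 = 1/2 + 1/30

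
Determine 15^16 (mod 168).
57

Repeated squaring. Binary of 16 = 10000.
15^1 ≡ 15 (mod 168); 15^2 ≡ 57 (mod 168); 15^4 ≡ 57 (mod 168); 15^8 ≡ 57 (mod 168); 15^16 ≡ 57 (mod 168)
15^16 = 15^16 ≡ 57 (mod 168)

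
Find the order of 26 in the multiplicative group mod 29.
28

29 is prime, so ord(26) divides φ(29) = 28.
Divisors of 28: 1, 2, 4, 7, 14, 28.
Repeated squaring: 26^1 ≡ 26, 26^2 ≡ 9, 26^4 ≡ 23, 26^8 ≡ 7, 26^16 ≡ 20 (mod 29).
Test 26^d mod 29 for each divisor d in increasing order:
26^1 ≡ 26
26^2 ≡ 9
26^4 ≡ 23
26^7 = 26^4·26^2·26^1 ≡ 17
26^14 = 26^8·26^4·26^2 ≡ 28
26^28 = 26^16·26^8·26^4 ≡ 1  ← first divisor giving 1
The order is 28.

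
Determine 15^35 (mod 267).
219

Repeated squaring. Binary of 35 = 100011.
15^1 ≡ 15 (mod 267); 15^2 ≡ 225 (mod 267); 15^4 ≡ 162 (mod 267); 15^8 ≡ 78 (mod 267); 15^16 ≡ 210 (mod 267); 15^32 ≡ 45 (mod 267)
15^35 = 15^1 × 15^2 × 15^32 ≡ 219 (mod 267)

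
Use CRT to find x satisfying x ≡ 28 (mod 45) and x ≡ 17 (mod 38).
1423

Using Chinese Remainder Theorem:
M = 45 × 38 = 1710
M1 = 38, M2 = 45
y1 = 38^(-1) mod 45 = 32
y2 = 45^(-1) mod 38 = 11
x = (28×38×32 + 17×45×11) mod 1710 = 1423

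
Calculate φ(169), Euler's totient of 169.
156

169 = 13^2
φ(n) = n × ∏(1 - 1/p) for each prime p dividing n
φ(169) = 169 × (1 - 1/13) = 156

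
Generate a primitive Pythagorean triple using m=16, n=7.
(207, 224, 305)

Euclid's formula: a = m² - n², b = 2mn, c = m² + n²
m = 16, n = 7
a = 16² - 7² = 256 - 49 = 207
b = 2 × 16 × 7 = 224
c = 16² + 7² = 256 + 49 = 305
Verification: 207² + 224² = 42849 + 50176 = 93025 = 305² ✓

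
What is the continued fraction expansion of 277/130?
[2; 7, 1, 1, 1, 5]

Euclidean algorithm steps:
277 = 2 × 130 + 17
130 = 7 × 17 + 11
17 = 1 × 11 + 6
11 = 1 × 6 + 5
6 = 1 × 5 + 1
5 = 5 × 1 + 0
Continued fraction: [2; 7, 1, 1, 1, 5]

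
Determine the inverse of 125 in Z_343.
118

gcd(125, 343) = 1, so the inverse exists.
Extended Euclidean algorithm on (343, 125):
343 = 2 × 125 + 93  ⟹  93 = (1)·343 + (-2)·125
125 = 1 × 93 + 32  ⟹  32 = (-1)·343 + (3)·125
93 = 2 × 32 + 29  ⟹  29 = (3)·343 + (-8)·125
32 = 1 × 29 + 3  ⟹  3 = (-4)·343 + (11)·125
29 = 9 × 3 + 2  ⟹  2 = (39)·343 + (-107)·125
3 = 1 × 2 + 1  ⟹  1 = (-43)·343 + (118)·125
So (118)·125 ≡ 1 (mod 343), i.e. 125^(-1) ≡ 118 (mod 343).
Check: 125 × 118 = 14750 ≡ 1 (mod 343)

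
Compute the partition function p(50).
204226

p(n) counts ways to write n as a sum of positive integers (order ignored).
Euler's pentagonal recurrence: p(k) = p(k-1) + p(k-2) - p(k-5) - p(k-7) + p(k-12) + p(k-15) - ... (offsets j(3j∓1)/2, signs ++--, p(0)=1, p(<0)=0).
DP table for k = 0..49: p(0)=1, p(1)=1, p(2)=2, p(3)=3, p(4)=5, p(5)=7, p(6)=11, p(7)=15, p(8)=22, p(9)=30, p(10)=42, p(11)=56, p(12)=77, p(13)=101, p(14)=135, p(15)=176, p(16)=231, p(17)=297, p(18)=385, p(19)=490, p(20)=627, p(21)=792, p(22)=1002, p(23)=1255, p(24)=1575, p(25)=1958, p(26)=2436, p(27)=3010, p(28)=3718, p(29)=4565, p(30)=5604, p(31)=6842, p(32)=8349, p(33)=10143, p(34)=12310, p(35)=14883, p(36)=17977, p(37)=21637, p(38)=26015, p(39)=31185, p(40)=37338, p(41)=44583, p(42)=53174, p(43)=63261, p(44)=75175, p(45)=89134, p(46)=105558, p(47)=124754, p(48)=147273, p(49)=173525.
Final step: p(50) = p(49) + p(48) - p(45) - p(43) + p(38) + p(35) - p(28) - p(24) + p(15) + p(10)
= 173525 + 147273 - 89134 - 63261 + 26015 + 14883 - 3718 - 1575 + 176 + 42
= 204226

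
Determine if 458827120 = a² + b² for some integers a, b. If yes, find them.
Not possible

Factorization: 458827120 = 2^4 × 5 × 179^3
By Fermat: n is sum of two squares iff every prime p ≡ 3 (mod 4) appears to even power.
Prime(s) ≡ 3 (mod 4) with odd exponent: [(179, 3)]
Therefore 458827120 cannot be expressed as a² + b².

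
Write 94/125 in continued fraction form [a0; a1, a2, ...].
[0; 1, 3, 31]

Euclidean algorithm steps:
94 = 0 × 125 + 94
125 = 1 × 94 + 31
94 = 3 × 31 + 1
31 = 31 × 1 + 0
Continued fraction: [0; 1, 3, 31]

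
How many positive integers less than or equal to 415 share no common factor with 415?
328

415 = 5 × 83
φ(n) = n × ∏(1 - 1/p) for each prime p dividing n
φ(415) = 415 × (1 - 1/5) × (1 - 1/83) = 328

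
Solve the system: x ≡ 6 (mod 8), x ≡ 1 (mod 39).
118

Using Chinese Remainder Theorem:
M = 8 × 39 = 312
M1 = 39, M2 = 8
y1 = 39^(-1) mod 8 = 7
y2 = 8^(-1) mod 39 = 5
x = (6×39×7 + 1×8×5) mod 312 = 118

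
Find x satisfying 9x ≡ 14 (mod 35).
x ≡ 21 (mod 35)

gcd(9, 35) = 1, which divides 14, so solutions exist.
Find 9^(-1) mod 35 by the extended Euclidean algorithm:
35 = 3 × 9 + 8  ⟹  8 = (1)·35 + (-3)·9
9 = 1 × 8 + 1  ⟹  1 = (-1)·35 + (4)·9
So (4)·9 ≡ 1 (mod 35), i.e. 9^(-1) ≡ 4 (mod 35).
x ≡ 4 × 14 = 56 ≡ 21 (mod 35).
Check: 9 × 21 = 189 ≡ 14 (mod 35).
Unique solution: x ≡ 21 (mod 35)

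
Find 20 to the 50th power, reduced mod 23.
16

Repeated squaring. Binary of 50 = 110010.
20^1 ≡ 20 (mod 23); 20^2 ≡ 9 (mod 23); 20^4 ≡ 12 (mod 23); 20^8 ≡ 6 (mod 23); 20^16 ≡ 13 (mod 23); 20^32 ≡ 8 (mod 23)
20^50 = 20^2 × 20^16 × 20^32 ≡ 16 (mod 23)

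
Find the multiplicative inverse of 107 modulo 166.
45

gcd(107, 166) = 1, so the inverse exists.
Extended Euclidean algorithm on (166, 107):
166 = 1 × 107 + 59  ⟹  59 = (1)·166 + (-1)·107
107 = 1 × 59 + 48  ⟹  48 = (-1)·166 + (2)·107
59 = 1 × 48 + 11  ⟹  11 = (2)·166 + (-3)·107
48 = 4 × 11 + 4  ⟹  4 = (-9)·166 + (14)·107
11 = 2 × 4 + 3  ⟹  3 = (20)·166 + (-31)·107
4 = 1 × 3 + 1  ⟹  1 = (-29)·166 + (45)·107
So (45)·107 ≡ 1 (mod 166), i.e. 107^(-1) ≡ 45 (mod 166).
Check: 107 × 45 = 4815 ≡ 1 (mod 166)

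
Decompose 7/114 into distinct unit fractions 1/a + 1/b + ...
1/17 + 1/388 + 1/375972

Greedy algorithm:
7/114: ceiling(114/7) = 17, use 1/17
5/1938: ceiling(1938/5) = 388, use 1/388
1/375972: ceiling(375972/1) = 375972, use 1/375972
Result: 7/114 = 1/17 + 1/388 + 1/375972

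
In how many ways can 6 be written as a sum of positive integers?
11

p(n) counts ways to write n as a sum of positive integers (order ignored).
Examples: 6; 5 + 1; 4 + 2; 4 + 1 + 1; 3 + 3; ... (11 total)
p(6) = 11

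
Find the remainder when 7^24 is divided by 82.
59

Repeated squaring. Binary of 24 = 11000.
7^1 ≡ 7 (mod 82); 7^2 ≡ 49 (mod 82); 7^4 ≡ 23 (mod 82); 7^8 ≡ 37 (mod 82); 7^16 ≡ 57 (mod 82)
7^24 = 7^8 × 7^16 ≡ 59 (mod 82)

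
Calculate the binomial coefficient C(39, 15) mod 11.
1

Using Lucas' theorem:
Write n=39 and k=15 in base 11:
n in base 11: [3, 6]
k in base 11: [1, 4]
C(39,15) mod 11 = ∏ C(n_i, k_i) mod 11
Digit binomials (mod 11): C(3,1) = 3; C(6,4) = 15 ≡ 4
Product: 3 × 4 = 12 ≡ 1 (mod 11)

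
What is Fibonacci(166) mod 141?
8

Matrix identity: Q^n = [[F_(n+1), F_n], [F_n, F_(n-1)]] with Q = [[1,1],[1,0]].
n = 166 = 10100110₂. Square-and-multiply, entries mod 141:
Q^1 = [[1,1],[1,0]]
Q^2 = (Q^1)² = [[2,1],[1,1]]
Q^5 = (Q^2)²·Q = [[8,5],[5,3]]
Q^10 = (Q^5)² = [[89,55],[55,34]]
Q^20 = (Q^10)² = [[89,138],[138,92]]
Q^41 = (Q^20)²·Q = [[55,34],[34,21]]
Q^83 = (Q^41)²·Q = [[138,92],[92,46]]
Q^166 = (Q^83)² = [[13,8],[8,5]]
F_166 mod 141 = Q^166[0][1] = 8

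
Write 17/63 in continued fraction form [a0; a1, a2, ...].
[0; 3, 1, 2, 2, 2]

Euclidean algorithm steps:
17 = 0 × 63 + 17
63 = 3 × 17 + 12
17 = 1 × 12 + 5
12 = 2 × 5 + 2
5 = 2 × 2 + 1
2 = 2 × 1 + 0
Continued fraction: [0; 3, 1, 2, 2, 2]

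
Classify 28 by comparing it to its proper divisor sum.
perfect

Proper divisors of 28: sum = 1 + 2 + 4 + 7 + 14 = 28
Since 28 = 28, 28 is perfect.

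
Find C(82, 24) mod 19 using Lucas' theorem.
5

Using Lucas' theorem:
Write n=82 and k=24 in base 19:
n in base 19: [4, 6]
k in base 19: [1, 5]
C(82,24) mod 19 = ∏ C(n_i, k_i) mod 19
Digit binomials (mod 19): C(4,1) = 4; C(6,5) = 6
Product: 4 × 6 = 24 ≡ 5 (mod 19)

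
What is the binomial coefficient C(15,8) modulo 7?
2

Using Lucas' theorem:
Write n=15 and k=8 in base 7:
n in base 7: [2, 1]
k in base 7: [1, 1]
C(15,8) mod 7 = ∏ C(n_i, k_i) mod 7
Digit binomials (mod 7): C(2,1) = 2; C(1,1) = 1
Product: 2 × 1 = 2 ≡ 2 (mod 7)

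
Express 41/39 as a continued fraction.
[1; 19, 2]

Euclidean algorithm steps:
41 = 1 × 39 + 2
39 = 19 × 2 + 1
2 = 2 × 1 + 0
Continued fraction: [1; 19, 2]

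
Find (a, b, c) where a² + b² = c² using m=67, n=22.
(4005, 2948, 4973)

Euclid's formula: a = m² - n², b = 2mn, c = m² + n²
m = 67, n = 22
a = 67² - 22² = 4489 - 484 = 4005
b = 2 × 67 × 22 = 2948
c = 67² + 22² = 4489 + 484 = 4973
Verification: 4005² + 2948² = 16040025 + 8690704 = 24730729 = 4973² ✓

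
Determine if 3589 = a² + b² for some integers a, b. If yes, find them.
15² + 58² (a=15, b=58)

Factorization: 3589 = 37 × 97
By Fermat: n is sum of two squares iff every prime p ≡ 3 (mod 4) appears to even power.
All primes ≡ 3 (mod 4) appear to even power.
Search a = 0, 1, 2, … for 3589 - a² a perfect square: first hit at a = 15: 3589 - 225 = 3364 = 58².
3589 = 15² + 58² = 225 + 3364 ✓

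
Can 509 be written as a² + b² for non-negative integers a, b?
5² + 22² (a=5, b=22)

Factorization: 509 = 509
By Fermat: n is sum of two squares iff every prime p ≡ 3 (mod 4) appears to even power.
All primes ≡ 3 (mod 4) appear to even power.
Search a = 0, 1, 2, … for 509 - a² a perfect square: first hit at a = 5: 509 - 25 = 484 = 22².
509 = 5² + 22² = 25 + 484 ✓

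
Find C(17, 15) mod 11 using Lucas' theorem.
4

Using Lucas' theorem:
Write n=17 and k=15 in base 11:
n in base 11: [1, 6]
k in base 11: [1, 4]
C(17,15) mod 11 = ∏ C(n_i, k_i) mod 11
Digit binomials (mod 11): C(1,1) = 1; C(6,4) = 15 ≡ 4
Product: 1 × 4 = 4 ≡ 4 (mod 11)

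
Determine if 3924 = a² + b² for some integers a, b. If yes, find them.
18² + 60² (a=18, b=60)

Factorization: 3924 = 2^2 × 3^2 × 109
By Fermat: n is sum of two squares iff every prime p ≡ 3 (mod 4) appears to even power.
All primes ≡ 3 (mod 4) appear to even power.
Search a = 0, 1, 2, … for 3924 - a² a perfect square: first hit at a = 18: 3924 - 324 = 3600 = 60².
3924 = 18² + 60² = 324 + 3600 ✓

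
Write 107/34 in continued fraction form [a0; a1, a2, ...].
[3; 6, 1, 4]

Euclidean algorithm steps:
107 = 3 × 34 + 5
34 = 6 × 5 + 4
5 = 1 × 4 + 1
4 = 4 × 1 + 0
Continued fraction: [3; 6, 1, 4]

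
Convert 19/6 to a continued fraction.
[3; 6]

Euclidean algorithm steps:
19 = 3 × 6 + 1
6 = 6 × 1 + 0
Continued fraction: [3; 6]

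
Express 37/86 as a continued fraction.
[0; 2, 3, 12]

Euclidean algorithm steps:
37 = 0 × 86 + 37
86 = 2 × 37 + 12
37 = 3 × 12 + 1
12 = 12 × 1 + 0
Continued fraction: [0; 2, 3, 12]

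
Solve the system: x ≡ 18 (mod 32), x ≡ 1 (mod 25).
626

Using Chinese Remainder Theorem:
M = 32 × 25 = 800
M1 = 25, M2 = 32
y1 = 25^(-1) mod 32 = 9
y2 = 32^(-1) mod 25 = 18
x = (18×25×9 + 1×32×18) mod 800 = 626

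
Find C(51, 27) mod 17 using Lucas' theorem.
0

Using Lucas' theorem:
Write n=51 and k=27 in base 17:
n in base 17: [3, 0]
k in base 17: [1, 10]
C(51,27) mod 17 = ∏ C(n_i, k_i) mod 17
Digit binomials (mod 17): C(3,1) = 3; C(0,10) = 0 (k_i > n_i)
Product: 3 × 0 = 0 ≡ 0 (mod 17)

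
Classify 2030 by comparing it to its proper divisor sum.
abundant

Proper divisors of 2030: sum = 1 + 2 + 5 + 7 + 10 + 14 + 29 + 35 + 58 + 70 + 145 + 203 + 290 + 406 + 1015 = 2290
Since 2290 > 2030, 2030 is abundant.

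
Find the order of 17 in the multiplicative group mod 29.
4

29 is prime, so ord(17) divides φ(29) = 28.
Divisors of 28: 1, 2, 4, 7, 14, 28.
Repeated squaring: 17^1 ≡ 17, 17^2 ≡ 28, 17^4 ≡ 1, 17^8 ≡ 1, 17^16 ≡ 1 (mod 29).
Test 17^d mod 29 for each divisor d in increasing order:
17^1 ≡ 17
17^2 ≡ 28
17^4 ≡ 1  ← first divisor giving 1
The order is 4.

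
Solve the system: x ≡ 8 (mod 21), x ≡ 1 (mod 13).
92

Using Chinese Remainder Theorem:
M = 21 × 13 = 273
M1 = 13, M2 = 21
y1 = 13^(-1) mod 21 = 13
y2 = 21^(-1) mod 13 = 5
x = (8×13×13 + 1×21×5) mod 273 = 92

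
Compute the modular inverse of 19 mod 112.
59

gcd(19, 112) = 1, so the inverse exists.
Extended Euclidean algorithm on (112, 19):
112 = 5 × 19 + 17  ⟹  17 = (1)·112 + (-5)·19
19 = 1 × 17 + 2  ⟹  2 = (-1)·112 + (6)·19
17 = 8 × 2 + 1  ⟹  1 = (9)·112 + (-53)·19
So (-53)·19 ≡ 1 (mod 112), i.e. 19^(-1) ≡ -53 ≡ 59 (mod 112).
Check: 19 × 59 = 1121 ≡ 1 (mod 112)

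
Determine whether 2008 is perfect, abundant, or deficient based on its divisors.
deficient

Proper divisors of 2008: sum = 1 + 2 + 4 + 8 + 251 + 502 + 1004 = 1772
Since 1772 < 2008, 2008 is deficient.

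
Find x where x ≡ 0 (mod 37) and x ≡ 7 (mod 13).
111

Using Chinese Remainder Theorem:
M = 37 × 13 = 481
M1 = 13, M2 = 37
y1 = 13^(-1) mod 37 = 20
y2 = 37^(-1) mod 13 = 6
x = (0×13×20 + 7×37×6) mod 481 = 111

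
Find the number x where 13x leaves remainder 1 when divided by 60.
37

gcd(13, 60) = 1, so the inverse exists.
Extended Euclidean algorithm on (60, 13):
60 = 4 × 13 + 8  ⟹  8 = (1)·60 + (-4)·13
13 = 1 × 8 + 5  ⟹  5 = (-1)·60 + (5)·13
8 = 1 × 5 + 3  ⟹  3 = (2)·60 + (-9)·13
5 = 1 × 3 + 2  ⟹  2 = (-3)·60 + (14)·13
3 = 1 × 2 + 1  ⟹  1 = (5)·60 + (-23)·13
So (-23)·13 ≡ 1 (mod 60), i.e. 13^(-1) ≡ -23 ≡ 37 (mod 60).
Check: 13 × 37 = 481 ≡ 1 (mod 60)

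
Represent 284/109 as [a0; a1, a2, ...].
[2; 1, 1, 1, 1, 6, 1, 2]

Euclidean algorithm steps:
284 = 2 × 109 + 66
109 = 1 × 66 + 43
66 = 1 × 43 + 23
43 = 1 × 23 + 20
23 = 1 × 20 + 3
20 = 6 × 3 + 2
3 = 1 × 2 + 1
2 = 2 × 1 + 0
Continued fraction: [2; 1, 1, 1, 1, 6, 1, 2]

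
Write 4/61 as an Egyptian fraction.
1/16 + 1/326 + 1/159088

Greedy algorithm:
4/61: ceiling(61/4) = 16, use 1/16
3/976: ceiling(976/3) = 326, use 1/326
1/159088: ceiling(159088/1) = 159088, use 1/159088
Result: 4/61 = 1/16 + 1/326 + 1/159088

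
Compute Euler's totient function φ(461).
460

461 = 461
φ(n) = n × ∏(1 - 1/p) for each prime p dividing n
φ(461) = 461 × (1 - 1/461) = 460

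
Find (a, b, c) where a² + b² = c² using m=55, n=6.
(2989, 660, 3061)

Euclid's formula: a = m² - n², b = 2mn, c = m² + n²
m = 55, n = 6
a = 55² - 6² = 3025 - 36 = 2989
b = 2 × 55 × 6 = 660
c = 55² + 6² = 3025 + 36 = 3061
Verification: 2989² + 660² = 8934121 + 435600 = 9369721 = 3061² ✓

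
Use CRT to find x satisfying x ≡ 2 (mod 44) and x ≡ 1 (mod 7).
134

Using Chinese Remainder Theorem:
M = 44 × 7 = 308
M1 = 7, M2 = 44
y1 = 7^(-1) mod 44 = 19
y2 = 44^(-1) mod 7 = 4
x = (2×7×19 + 1×44×4) mod 308 = 134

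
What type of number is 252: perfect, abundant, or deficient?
abundant

Proper divisors of 252: sum = 1 + 2 + 3 + 4 + 6 + 7 + 9 + 12 + ... + 42 + 63 + 84 + 126 (17 divisors) = 476
Since 476 > 252, 252 is abundant.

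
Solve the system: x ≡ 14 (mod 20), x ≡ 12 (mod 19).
354

Using Chinese Remainder Theorem:
M = 20 × 19 = 380
M1 = 19, M2 = 20
y1 = 19^(-1) mod 20 = 19
y2 = 20^(-1) mod 19 = 1
x = (14×19×19 + 12×20×1) mod 380 = 354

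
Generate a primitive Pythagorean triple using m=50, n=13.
(2331, 1300, 2669)

Euclid's formula: a = m² - n², b = 2mn, c = m² + n²
m = 50, n = 13
a = 50² - 13² = 2500 - 169 = 2331
b = 2 × 50 × 13 = 1300
c = 50² + 13² = 2500 + 169 = 2669
Verification: 2331² + 1300² = 5433561 + 1690000 = 7123561 = 2669² ✓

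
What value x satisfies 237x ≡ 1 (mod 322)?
125

gcd(237, 322) = 1, so the inverse exists.
Extended Euclidean algorithm on (322, 237):
322 = 1 × 237 + 85  ⟹  85 = (1)·322 + (-1)·237
237 = 2 × 85 + 67  ⟹  67 = (-2)·322 + (3)·237
85 = 1 × 67 + 18  ⟹  18 = (3)·322 + (-4)·237
67 = 3 × 18 + 13  ⟹  13 = (-11)·322 + (15)·237
18 = 1 × 13 + 5  ⟹  5 = (14)·322 + (-19)·237
13 = 2 × 5 + 3  ⟹  3 = (-39)·322 + (53)·237
5 = 1 × 3 + 2  ⟹  2 = (53)·322 + (-72)·237
3 = 1 × 2 + 1  ⟹  1 = (-92)·322 + (125)·237
So (125)·237 ≡ 1 (mod 322), i.e. 237^(-1) ≡ 125 (mod 322).
Check: 237 × 125 = 29625 ≡ 1 (mod 322)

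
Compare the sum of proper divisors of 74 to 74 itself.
deficient

Proper divisors of 74: sum = 1 + 2 + 37 = 40
Since 40 < 74, 74 is deficient.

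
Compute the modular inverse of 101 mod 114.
35

gcd(101, 114) = 1, so the inverse exists.
Extended Euclidean algorithm on (114, 101):
114 = 1 × 101 + 13  ⟹  13 = (1)·114 + (-1)·101
101 = 7 × 13 + 10  ⟹  10 = (-7)·114 + (8)·101
13 = 1 × 10 + 3  ⟹  3 = (8)·114 + (-9)·101
10 = 3 × 3 + 1  ⟹  1 = (-31)·114 + (35)·101
So (35)·101 ≡ 1 (mod 114), i.e. 101^(-1) ≡ 35 (mod 114).
Check: 101 × 35 = 3535 ≡ 1 (mod 114)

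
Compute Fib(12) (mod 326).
144

Matrix identity: Q^n = [[F_(n+1), F_n], [F_n, F_(n-1)]] with Q = [[1,1],[1,0]].
n = 12 = 1100₂. Square-and-multiply, entries mod 326:
Q^1 = [[1,1],[1,0]]
Q^3 = (Q^1)²·Q = [[3,2],[2,1]]
Q^6 = (Q^3)² = [[13,8],[8,5]]
Q^12 = (Q^6)² = [[233,144],[144,89]]
F_12 mod 326 = Q^12[0][1] = 144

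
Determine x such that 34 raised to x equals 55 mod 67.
58

Baby-step giant-step with step n = ⌈√67⌉ = 9.
Baby steps 34^j mod 67 (j:value) for j=0..8: 0:1, 1:34, 2:17, 3:42, 4:21, 5:44, 6:22, 7:11, 8:39.
Giant-step multiplier: 34^(-9) ≡ 34^(66-9) = 34^57 ≡ 43 (mod 67).
Giant steps γ_i = 55·43^i mod 67: γ_0=55, γ_1=20, γ_2=56, γ_3=63, γ_4=29, γ_5=41, γ_6=21 (in table at j=4).
x = i·n + j = 6·9 + 4 = 58.
Check: 34^58 ≡ 55 (mod 67).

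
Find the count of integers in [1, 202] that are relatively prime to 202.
100

202 = 2 × 101
φ(n) = n × ∏(1 - 1/p) for each prime p dividing n
φ(202) = 202 × (1 - 1/2) × (1 - 1/101) = 100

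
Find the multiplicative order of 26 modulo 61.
60

61 is prime, so ord(26) divides φ(61) = 60.
Divisors of 60: 1, 2, 3, 4, 5, 6, 10, 12, 15, 20, 30, 60.
Repeated squaring: 26^1 ≡ 26, 26^2 ≡ 5, 26^4 ≡ 25, 26^8 ≡ 15, 26^16 ≡ 42, 26^32 ≡ 56 (mod 61).
Test 26^d mod 61 for each divisor d in increasing order:
26^1 ≡ 26
26^2 ≡ 5
26^3 = 26^2·26^1 ≡ 8
26^4 ≡ 25
26^5 = 26^4·26^1 ≡ 40
26^6 = 26^4·26^2 ≡ 3
26^10 = 26^8·26^2 ≡ 14
26^12 = 26^8·26^4 ≡ 9
26^15 = 26^8·26^4·26^2·26^1 ≡ 11
26^20 = 26^16·26^4 ≡ 13
26^30 = 26^16·26^8·26^4·26^2 ≡ 60
26^60 = 26^32·26^16·26^8·26^4 ≡ 1  ← first divisor giving 1
The order is 60.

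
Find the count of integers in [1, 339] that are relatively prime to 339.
224

339 = 3 × 113
φ(n) = n × ∏(1 - 1/p) for each prime p dividing n
φ(339) = 339 × (1 - 1/3) × (1 - 1/113) = 224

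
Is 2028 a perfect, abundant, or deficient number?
abundant

Proper divisors of 2028: sum = 1 + 2 + 3 + 4 + 6 + 12 + 13 + 26 + ... + 338 + 507 + 676 + 1014 (17 divisors) = 3096
Since 3096 > 2028, 2028 is abundant.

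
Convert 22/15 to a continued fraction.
[1; 2, 7]

Euclidean algorithm steps:
22 = 1 × 15 + 7
15 = 2 × 7 + 1
7 = 7 × 1 + 0
Continued fraction: [1; 2, 7]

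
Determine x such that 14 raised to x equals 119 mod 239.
15

Baby-step giant-step with step n = ⌈√239⌉ = 16.
Baby steps 14^j mod 239 (j:value) for j=0..15: 0:1, 1:14, 2:196, 3:115, 4:176, 5:74, 6:80, 7:164, 8:145, 9:118, 10:218, 11:184, 12:186, 13:214, 14:128, 15:119.
h = 119 is already in the table at j=15, so x = 15.
Check: 14^15 ≡ 119 (mod 239).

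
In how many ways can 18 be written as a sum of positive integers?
385

p(n) counts ways to write n as a sum of positive integers (order ignored).
Euler's pentagonal recurrence: p(k) = p(k-1) + p(k-2) - p(k-5) - p(k-7) + p(k-12) + p(k-15) - ... (offsets j(3j∓1)/2, signs ++--, p(0)=1, p(<0)=0).
DP table for k = 0..17: p(0)=1, p(1)=1, p(2)=2, p(3)=3, p(4)=5, p(5)=7, p(6)=11, p(7)=15, p(8)=22, p(9)=30, p(10)=42, p(11)=56, p(12)=77, p(13)=101, p(14)=135, p(15)=176, p(16)=231, p(17)=297.
Final step: p(18) = p(17) + p(16) - p(13) - p(11) + p(6) + p(3)
= 297 + 231 - 101 - 56 + 11 + 3
= 385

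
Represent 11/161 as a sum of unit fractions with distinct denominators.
1/15 + 1/604 + 1/1458660

Greedy algorithm:
11/161: ceiling(161/11) = 15, use 1/15
4/2415: ceiling(2415/4) = 604, use 1/604
1/1458660: ceiling(1458660/1) = 1458660, use 1/1458660
Result: 11/161 = 1/15 + 1/604 + 1/1458660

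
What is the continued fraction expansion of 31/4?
[7; 1, 3]

Euclidean algorithm steps:
31 = 7 × 4 + 3
4 = 1 × 3 + 1
3 = 3 × 1 + 0
Continued fraction: [7; 1, 3]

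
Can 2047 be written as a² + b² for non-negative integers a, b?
Not possible

Factorization: 2047 = 23 × 89
By Fermat: n is sum of two squares iff every prime p ≡ 3 (mod 4) appears to even power.
Prime(s) ≡ 3 (mod 4) with odd exponent: [(23, 1)]
Therefore 2047 cannot be expressed as a² + b².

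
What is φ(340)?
128

340 = 2^2 × 5 × 17
φ(n) = n × ∏(1 - 1/p) for each prime p dividing n
φ(340) = 340 × (1 - 1/2) × (1 - 1/5) × (1 - 1/17) = 128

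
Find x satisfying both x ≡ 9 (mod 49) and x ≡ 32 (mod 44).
1528

Using Chinese Remainder Theorem:
M = 49 × 44 = 2156
M1 = 44, M2 = 49
y1 = 44^(-1) mod 49 = 39
y2 = 49^(-1) mod 44 = 9
x = (9×44×39 + 32×49×9) mod 2156 = 1528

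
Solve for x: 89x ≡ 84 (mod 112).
x ≡ 84 (mod 112)

gcd(89, 112) = 1, which divides 84, so solutions exist.
Find 89^(-1) mod 112 by the extended Euclidean algorithm:
112 = 1 × 89 + 23  ⟹  23 = (1)·112 + (-1)·89
89 = 3 × 23 + 20  ⟹  20 = (-3)·112 + (4)·89
23 = 1 × 20 + 3  ⟹  3 = (4)·112 + (-5)·89
20 = 6 × 3 + 2  ⟹  2 = (-27)·112 + (34)·89
3 = 1 × 2 + 1  ⟹  1 = (31)·112 + (-39)·89
So (-39)·89 ≡ 1 (mod 112), i.e. 89^(-1) ≡ -39 ≡ 73 (mod 112).
x ≡ 73 × 84 = 6132 ≡ 84 (mod 112).
Check: 89 × 84 = 7476 ≡ 84 (mod 112).
Unique solution: x ≡ 84 (mod 112)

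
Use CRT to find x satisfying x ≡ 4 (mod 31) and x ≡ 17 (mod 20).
97

Using Chinese Remainder Theorem:
M = 31 × 20 = 620
M1 = 20, M2 = 31
y1 = 20^(-1) mod 31 = 14
y2 = 31^(-1) mod 20 = 11
x = (4×20×14 + 17×31×11) mod 620 = 97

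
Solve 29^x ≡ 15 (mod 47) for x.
19

Baby-step giant-step with step n = ⌈√47⌉ = 7.
Baby steps 29^j mod 47 (j:value) for j=0..6: 0:1, 1:29, 2:42, 3:43, 4:25, 5:20, 6:16.
Giant-step multiplier: 29^(-7) ≡ 29^(46-7) = 29^39 ≡ 39 (mod 47).
Giant steps γ_i = 15·39^i mod 47: γ_0=15, γ_1=21, γ_2=20 (in table at j=5).
x = i·n + j = 2·7 + 5 = 19.
Check: 29^19 ≡ 15 (mod 47).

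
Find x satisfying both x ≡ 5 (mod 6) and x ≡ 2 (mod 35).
107

Using Chinese Remainder Theorem:
M = 6 × 35 = 210
M1 = 35, M2 = 6
y1 = 35^(-1) mod 6 = 5
y2 = 6^(-1) mod 35 = 6
x = (5×35×5 + 2×6×6) mod 210 = 107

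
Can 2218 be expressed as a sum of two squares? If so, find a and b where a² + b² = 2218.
3² + 47² (a=3, b=47)

Factorization: 2218 = 2 × 1109
By Fermat: n is sum of two squares iff every prime p ≡ 3 (mod 4) appears to even power.
All primes ≡ 3 (mod 4) appear to even power.
Search a = 0, 1, 2, … for 2218 - a² a perfect square: first hit at a = 3: 2218 - 9 = 2209 = 47².
2218 = 3² + 47² = 9 + 2209 ✓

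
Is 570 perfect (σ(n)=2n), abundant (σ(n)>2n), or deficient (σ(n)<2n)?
abundant

Proper divisors of 570: sum = 1 + 2 + 3 + 5 + 6 + 10 + 15 + 19 + 30 + 38 + 57 + 95 + 114 + 190 + 285 = 870
Since 870 > 570, 570 is abundant.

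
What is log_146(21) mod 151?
4

Baby-step giant-step with step n = ⌈√151⌉ = 13.
Baby steps 146^j mod 151 (j:value) for j=0..12: 0:1, 1:146, 2:25, 3:26, 4:21, 5:46, 6:72, 7:93, 8:139, 9:60, 10:2, 11:141, 12:50.
h = 21 is already in the table at j=4, so x = 4.
Check: 146^4 ≡ 21 (mod 151).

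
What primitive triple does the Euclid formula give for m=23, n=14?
(333, 644, 725)

Euclid's formula: a = m² - n², b = 2mn, c = m² + n²
m = 23, n = 14
a = 23² - 14² = 529 - 196 = 333
b = 2 × 23 × 14 = 644
c = 23² + 14² = 529 + 196 = 725
Verification: 333² + 644² = 110889 + 414736 = 525625 = 725² ✓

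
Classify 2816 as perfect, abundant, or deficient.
abundant

Proper divisors of 2816: sum = 1 + 2 + 4 + 8 + 11 + 16 + 22 + 32 + ... + 256 + 352 + 704 + 1408 (17 divisors) = 3316
Since 3316 > 2816, 2816 is abundant.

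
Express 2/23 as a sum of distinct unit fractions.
1/12 + 1/276

Greedy algorithm:
2/23: ceiling(23/2) = 12, use 1/12
1/276: ceiling(276/1) = 276, use 1/276
Result: 2/23 = 1/12 + 1/276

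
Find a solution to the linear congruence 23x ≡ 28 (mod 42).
x ≡ 14 (mod 42)

gcd(23, 42) = 1, which divides 28, so solutions exist.
Find 23^(-1) mod 42 by the extended Euclidean algorithm:
42 = 1 × 23 + 19  ⟹  19 = (1)·42 + (-1)·23
23 = 1 × 19 + 4  ⟹  4 = (-1)·42 + (2)·23
19 = 4 × 4 + 3  ⟹  3 = (5)·42 + (-9)·23
4 = 1 × 3 + 1  ⟹  1 = (-6)·42 + (11)·23
So (11)·23 ≡ 1 (mod 42), i.e. 23^(-1) ≡ 11 (mod 42).
x ≡ 11 × 28 = 308 ≡ 14 (mod 42).
Check: 23 × 14 = 322 ≡ 28 (mod 42).
Unique solution: x ≡ 14 (mod 42)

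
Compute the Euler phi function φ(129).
84

129 = 3 × 43
φ(n) = n × ∏(1 - 1/p) for each prime p dividing n
φ(129) = 129 × (1 - 1/3) × (1 - 1/43) = 84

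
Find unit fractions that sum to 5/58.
1/12 + 1/348

Greedy algorithm:
5/58: ceiling(58/5) = 12, use 1/12
1/348: ceiling(348/1) = 348, use 1/348
Result: 5/58 = 1/12 + 1/348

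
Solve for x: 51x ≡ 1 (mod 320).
251

gcd(51, 320) = 1, so the inverse exists.
Extended Euclidean algorithm on (320, 51):
320 = 6 × 51 + 14  ⟹  14 = (1)·320 + (-6)·51
51 = 3 × 14 + 9  ⟹  9 = (-3)·320 + (19)·51
14 = 1 × 9 + 5  ⟹  5 = (4)·320 + (-25)·51
9 = 1 × 5 + 4  ⟹  4 = (-7)·320 + (44)·51
5 = 1 × 4 + 1  ⟹  1 = (11)·320 + (-69)·51
So (-69)·51 ≡ 1 (mod 320), i.e. 51^(-1) ≡ -69 ≡ 251 (mod 320).
Check: 51 × 251 = 12801 ≡ 1 (mod 320)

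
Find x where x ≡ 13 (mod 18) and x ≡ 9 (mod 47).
103

Using Chinese Remainder Theorem:
M = 18 × 47 = 846
M1 = 47, M2 = 18
y1 = 47^(-1) mod 18 = 5
y2 = 18^(-1) mod 47 = 34
x = (13×47×5 + 9×18×34) mod 846 = 103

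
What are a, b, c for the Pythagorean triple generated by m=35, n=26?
(549, 1820, 1901)

Euclid's formula: a = m² - n², b = 2mn, c = m² + n²
m = 35, n = 26
a = 35² - 26² = 1225 - 676 = 549
b = 2 × 35 × 26 = 1820
c = 35² + 26² = 1225 + 676 = 1901
Verification: 549² + 1820² = 301401 + 3312400 = 3613801 = 1901² ✓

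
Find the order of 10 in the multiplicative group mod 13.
6

13 is prime, so ord(10) divides φ(13) = 12.
Divisors of 12: 1, 2, 3, 4, 6, 12.
Repeated squaring: 10^1 ≡ 10, 10^2 ≡ 9, 10^4 ≡ 3, 10^8 ≡ 9 (mod 13).
Test 10^d mod 13 for each divisor d in increasing order:
10^1 ≡ 10
10^2 ≡ 9
10^3 = 10^2·10^1 ≡ 12
10^4 ≡ 3
10^6 = 10^4·10^2 ≡ 1  ← first divisor giving 1
The order is 6.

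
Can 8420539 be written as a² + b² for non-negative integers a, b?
Not possible

Factorization: 8420539 = 41 × 59^3
By Fermat: n is sum of two squares iff every prime p ≡ 3 (mod 4) appears to even power.
Prime(s) ≡ 3 (mod 4) with odd exponent: [(59, 3)]
Therefore 8420539 cannot be expressed as a² + b².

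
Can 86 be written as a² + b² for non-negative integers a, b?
Not possible

Factorization: 86 = 2 × 43
By Fermat: n is sum of two squares iff every prime p ≡ 3 (mod 4) appears to even power.
Prime(s) ≡ 3 (mod 4) with odd exponent: [(43, 1)]
Therefore 86 cannot be expressed as a² + b².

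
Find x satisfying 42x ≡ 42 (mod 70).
x ≡ 1 (mod 5)

gcd(42, 70) = 14, which divides 42, so solutions exist.
Divide through by 14: 3x ≡ 3 (mod 5).
Find 3^(-1) mod 5 by the extended Euclidean algorithm:
5 = 1 × 3 + 2  ⟹  2 = (1)·5 + (-1)·3
3 = 1 × 2 + 1  ⟹  1 = (-1)·5 + (2)·3
So (2)·3 ≡ 1 (mod 5), i.e. 3^(-1) ≡ 2 (mod 5).
x ≡ 2 × 3 = 6 ≡ 1 (mod 5).
Check: 42 × 1 = 42 ≡ 42 (mod 70).
x ≡ 1 (mod 5), giving 14 solutions mod 70.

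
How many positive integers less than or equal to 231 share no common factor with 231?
120

231 = 3 × 7 × 11
φ(n) = n × ∏(1 - 1/p) for each prime p dividing n
φ(231) = 231 × (1 - 1/3) × (1 - 1/7) × (1 - 1/11) = 120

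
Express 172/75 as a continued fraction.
[2; 3, 2, 2, 4]

Euclidean algorithm steps:
172 = 2 × 75 + 22
75 = 3 × 22 + 9
22 = 2 × 9 + 4
9 = 2 × 4 + 1
4 = 4 × 1 + 0
Continued fraction: [2; 3, 2, 2, 4]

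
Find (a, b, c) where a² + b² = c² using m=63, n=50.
(1469, 6300, 6469)

Euclid's formula: a = m² - n², b = 2mn, c = m² + n²
m = 63, n = 50
a = 63² - 50² = 3969 - 2500 = 1469
b = 2 × 63 × 50 = 6300
c = 63² + 50² = 3969 + 2500 = 6469
Verification: 1469² + 6300² = 2157961 + 39690000 = 41847961 = 6469² ✓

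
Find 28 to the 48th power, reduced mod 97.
96

Repeated squaring. Binary of 48 = 110000.
28^1 ≡ 28 (mod 97); 28^2 ≡ 8 (mod 97); 28^4 ≡ 64 (mod 97); 28^8 ≡ 22 (mod 97); 28^16 ≡ 96 (mod 97); 28^32 ≡ 1 (mod 97)
28^48 = 28^16 × 28^32 ≡ 96 (mod 97)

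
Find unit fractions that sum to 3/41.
1/14 + 1/574

Greedy algorithm:
3/41: ceiling(41/3) = 14, use 1/14
1/574: ceiling(574/1) = 574, use 1/574
Result: 3/41 = 1/14 + 1/574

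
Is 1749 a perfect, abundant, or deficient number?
deficient

Proper divisors of 1749: sum = 1 + 3 + 11 + 33 + 53 + 159 + 583 = 843
Since 843 < 1749, 1749 is deficient.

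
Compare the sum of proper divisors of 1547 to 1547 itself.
deficient

Proper divisors of 1547: sum = 1 + 7 + 13 + 17 + 91 + 119 + 221 = 469
Since 469 < 1547, 1547 is deficient.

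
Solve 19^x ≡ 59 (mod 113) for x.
29

Baby-step giant-step with step n = ⌈√113⌉ = 11.
Baby steps 19^j mod 113 (j:value) for j=0..10: 0:1, 1:19, 2:22, 3:79, 4:32, 5:43, 6:26, 7:42, 8:7, 9:20, 10:41.
Giant-step multiplier: 19^(-11) ≡ 19^(112-11) = 19^101 ≡ 47 (mod 113).
Giant steps γ_i = 59·47^i mod 113: γ_0=59, γ_1=61, γ_2=42 (in table at j=7).
x = i·n + j = 2·11 + 7 = 29.
Check: 19^29 ≡ 59 (mod 113).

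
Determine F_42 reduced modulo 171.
46

Matrix identity: Q^n = [[F_(n+1), F_n], [F_n, F_(n-1)]] with Q = [[1,1],[1,0]].
n = 42 = 101010₂. Square-and-multiply, entries mod 171:
Q^1 = [[1,1],[1,0]]
Q^2 = (Q^1)² = [[2,1],[1,1]]
Q^5 = (Q^2)²·Q = [[8,5],[5,3]]
Q^10 = (Q^5)² = [[89,55],[55,34]]
Q^21 = (Q^10)²·Q = [[98,2],[2,96]]
Q^42 = (Q^21)² = [[32,46],[46,157]]
F_42 mod 171 = Q^42[0][1] = 46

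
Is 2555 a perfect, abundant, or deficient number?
deficient

Proper divisors of 2555: sum = 1 + 5 + 7 + 35 + 73 + 365 + 511 = 997
Since 997 < 2555, 2555 is deficient.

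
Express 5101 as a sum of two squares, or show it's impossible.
50² + 51² (a=50, b=51)

Factorization: 5101 = 5101
By Fermat: n is sum of two squares iff every prime p ≡ 3 (mod 4) appears to even power.
All primes ≡ 3 (mod 4) appear to even power.
Search a = 0, 1, 2, … for 5101 - a² a perfect square: first hit at a = 50: 5101 - 2500 = 2601 = 51².
5101 = 50² + 51² = 2500 + 2601 ✓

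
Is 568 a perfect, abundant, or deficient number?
deficient

Proper divisors of 568: sum = 1 + 2 + 4 + 8 + 71 + 142 + 284 = 512
Since 512 < 568, 568 is deficient.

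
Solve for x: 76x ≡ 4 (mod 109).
x ≡ 23 (mod 109)

gcd(76, 109) = 1, which divides 4, so solutions exist.
Find 76^(-1) mod 109 by the extended Euclidean algorithm:
109 = 1 × 76 + 33  ⟹  33 = (1)·109 + (-1)·76
76 = 2 × 33 + 10  ⟹  10 = (-2)·109 + (3)·76
33 = 3 × 10 + 3  ⟹  3 = (7)·109 + (-10)·76
10 = 3 × 3 + 1  ⟹  1 = (-23)·109 + (33)·76
So (33)·76 ≡ 1 (mod 109), i.e. 76^(-1) ≡ 33 (mod 109).
x ≡ 33 × 4 = 132 ≡ 23 (mod 109).
Check: 76 × 23 = 1748 ≡ 4 (mod 109).
Unique solution: x ≡ 23 (mod 109)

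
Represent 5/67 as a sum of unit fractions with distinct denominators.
1/14 + 1/313 + 1/293594

Greedy algorithm:
5/67: ceiling(67/5) = 14, use 1/14
3/938: ceiling(938/3) = 313, use 1/313
1/293594: ceiling(293594/1) = 293594, use 1/293594
Result: 5/67 = 1/14 + 1/313 + 1/293594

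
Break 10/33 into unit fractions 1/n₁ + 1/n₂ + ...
1/4 + 1/19 + 1/2508

Greedy algorithm:
10/33: ceiling(33/10) = 4, use 1/4
7/132: ceiling(132/7) = 19, use 1/19
1/2508: ceiling(2508/1) = 2508, use 1/2508
Result: 10/33 = 1/4 + 1/19 + 1/2508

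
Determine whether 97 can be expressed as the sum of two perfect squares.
4² + 9² (a=4, b=9)

Factorization: 97 = 97
By Fermat: n is sum of two squares iff every prime p ≡ 3 (mod 4) appears to even power.
All primes ≡ 3 (mod 4) appear to even power.
Search a = 0, 1, 2, … for 97 - a² a perfect square: first hit at a = 4: 97 - 16 = 81 = 9².
97 = 4² + 9² = 16 + 81 ✓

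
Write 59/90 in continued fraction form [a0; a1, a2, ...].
[0; 1, 1, 1, 9, 3]

Euclidean algorithm steps:
59 = 0 × 90 + 59
90 = 1 × 59 + 31
59 = 1 × 31 + 28
31 = 1 × 28 + 3
28 = 9 × 3 + 1
3 = 3 × 1 + 0
Continued fraction: [0; 1, 1, 1, 9, 3]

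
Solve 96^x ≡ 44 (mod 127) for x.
32

Baby-step giant-step with step n = ⌈√127⌉ = 12.
Baby steps 96^j mod 127 (j:value) for j=0..11: 0:1, 1:96, 2:72, 3:54, 4:104, 5:78, 6:122, 7:28, 8:21, 9:111, 10:115, 11:118.
Giant-step multiplier: 96^(-12) ≡ 96^(126-12) = 96^114 ≡ 61 (mod 127).
Giant steps γ_i = 44·61^i mod 127: γ_0=44, γ_1=17, γ_2=21 (in table at j=8).
x = i·n + j = 2·12 + 8 = 32.
Check: 96^32 ≡ 44 (mod 127).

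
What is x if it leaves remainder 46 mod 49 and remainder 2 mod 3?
95

Using Chinese Remainder Theorem:
M = 49 × 3 = 147
M1 = 3, M2 = 49
y1 = 3^(-1) mod 49 = 33
y2 = 49^(-1) mod 3 = 1
x = (46×3×33 + 2×49×1) mod 147 = 95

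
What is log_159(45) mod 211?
118

Baby-step giant-step with step n = ⌈√211⌉ = 15.
Baby steps 159^j mod 211 (j:value) for j=0..14: 0:1, 1:159, 2:172, 3:129, 4:44, 5:33, 6:183, 7:190, 8:37, 9:186, 10:34, 11:131, 12:151, 13:166, 14:19.
Giant-step multiplier: 159^(-15) ≡ 159^(210-15) = 159^195 ≡ 63 (mod 211).
Giant steps γ_i = 45·63^i mod 211: γ_0=45, γ_1=92, γ_2=99, γ_3=118, γ_4=49, γ_5=133, γ_6=150, γ_7=166 (in table at j=13).
x = i·n + j = 7·15 + 13 = 118.
Check: 159^118 ≡ 45 (mod 211).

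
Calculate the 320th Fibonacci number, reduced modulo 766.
323

Matrix identity: Q^n = [[F_(n+1), F_n], [F_n, F_(n-1)]] with Q = [[1,1],[1,0]].
n = 320 = 101000000₂. Square-and-multiply, entries mod 766:
Q^1 = [[1,1],[1,0]]
Q^2 = (Q^1)² = [[2,1],[1,1]]
Q^5 = (Q^2)²·Q = [[8,5],[5,3]]
Q^10 = (Q^5)² = [[89,55],[55,34]]
Q^20 = (Q^10)² = [[222,637],[637,351]]
Q^40 = (Q^20)² = [[49,385],[385,430]]
Q^80 = (Q^40)² = [[490,575],[575,681]]
Q^160 = (Q^80)² = [[55,11],[11,44]]
Q^320 = (Q^160)² = [[82,323],[323,525]]
F_320 mod 766 = Q^320[0][1] = 323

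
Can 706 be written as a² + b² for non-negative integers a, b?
9² + 25² (a=9, b=25)

Factorization: 706 = 2 × 353
By Fermat: n is sum of two squares iff every prime p ≡ 3 (mod 4) appears to even power.
All primes ≡ 3 (mod 4) appear to even power.
Search a = 0, 1, 2, … for 706 - a² a perfect square: first hit at a = 9: 706 - 81 = 625 = 25².
706 = 9² + 25² = 81 + 625 ✓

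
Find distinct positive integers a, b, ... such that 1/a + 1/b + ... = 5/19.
1/4 + 1/76

Greedy algorithm:
5/19: ceiling(19/5) = 4, use 1/4
1/76: ceiling(76/1) = 76, use 1/76
Result: 5/19 = 1/4 + 1/76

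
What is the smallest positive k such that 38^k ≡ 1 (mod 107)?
106

107 is prime, so ord(38) divides φ(107) = 106.
Divisors of 106: 1, 2, 53, 106.
Repeated squaring: 38^1 ≡ 38, 38^2 ≡ 53, 38^4 ≡ 27, 38^8 ≡ 87, 38^16 ≡ 79, 38^32 ≡ 35, 38^64 ≡ 48 (mod 107).
Test 38^d mod 107 for each divisor d in increasing order:
38^1 ≡ 38
38^2 ≡ 53
38^53 = 38^32·38^16·38^4·38^1 ≡ 106
38^106 = 38^64·38^32·38^8·38^2 ≡ 1  ← first divisor giving 1
The order is 106.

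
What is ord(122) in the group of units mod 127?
21

127 is prime, so ord(122) divides φ(127) = 126.
Divisors of 126: 1, 2, 3, 6, 7, 9, 14, 18, 21, 42, 63, 126.
Repeated squaring: 122^1 ≡ 122, 122^2 ≡ 25, 122^4 ≡ 117, 122^8 ≡ 100, 122^16 ≡ 94, 122^32 ≡ 73, 122^64 ≡ 122 (mod 127).
Test 122^d mod 127 for each divisor d in increasing order:
122^1 ≡ 122
122^2 ≡ 25
122^3 = 122^2·122^1 ≡ 2
122^6 = 122^4·122^2 ≡ 4
122^7 = 122^4·122^2·122^1 ≡ 107
122^9 = 122^8·122^1 ≡ 8
122^14 = 122^8·122^4·122^2 ≡ 19
122^18 = 122^16·122^2 ≡ 64
122^21 = 122^16·122^4·122^1 ≡ 1  ← first divisor giving 1
The order is 21.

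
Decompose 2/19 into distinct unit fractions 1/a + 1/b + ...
1/10 + 1/190

Greedy algorithm:
2/19: ceiling(19/2) = 10, use 1/10
1/190: ceiling(190/1) = 190, use 1/190
Result: 2/19 = 1/10 + 1/190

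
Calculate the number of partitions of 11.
56

p(n) counts ways to write n as a sum of positive integers (order ignored).
Euler's pentagonal recurrence: p(k) = p(k-1) + p(k-2) - p(k-5) - p(k-7) + p(k-12) + p(k-15) - ... (offsets j(3j∓1)/2, signs ++--, p(0)=1, p(<0)=0).
DP table for k = 0..10: p(0)=1, p(1)=1, p(2)=2, p(3)=3, p(4)=5, p(5)=7, p(6)=11, p(7)=15, p(8)=22, p(9)=30, p(10)=42.
Final step: p(11) = p(10) + p(9) - p(6) - p(4)
= 42 + 30 - 11 - 5
= 56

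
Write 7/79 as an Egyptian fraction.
1/12 + 1/190 + 1/90060

Greedy algorithm:
7/79: ceiling(79/7) = 12, use 1/12
5/948: ceiling(948/5) = 190, use 1/190
1/90060: ceiling(90060/1) = 90060, use 1/90060
Result: 7/79 = 1/12 + 1/190 + 1/90060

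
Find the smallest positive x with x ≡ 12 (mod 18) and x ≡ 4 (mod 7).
102

Using Chinese Remainder Theorem:
M = 18 × 7 = 126
M1 = 7, M2 = 18
y1 = 7^(-1) mod 18 = 13
y2 = 18^(-1) mod 7 = 2
x = (12×7×13 + 4×18×2) mod 126 = 102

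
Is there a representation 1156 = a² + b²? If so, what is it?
0² + 34² (a=0, b=34)

Factorization: 1156 = 2^2 × 17^2
By Fermat: n is sum of two squares iff every prime p ≡ 3 (mod 4) appears to even power.
All primes ≡ 3 (mod 4) appear to even power.
Search a = 0, 1, 2, … for 1156 - a² a perfect square: first hit at a = 0: 1156 - 0 = 1156 = 34².
1156 = 0² + 34² = 0 + 1156 ✓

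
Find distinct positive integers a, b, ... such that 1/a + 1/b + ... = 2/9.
1/5 + 1/45

Greedy algorithm:
2/9: ceiling(9/2) = 5, use 1/5
1/45: ceiling(45/1) = 45, use 1/45
Result: 2/9 = 1/5 + 1/45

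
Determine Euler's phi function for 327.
216

327 = 3 × 109
φ(n) = n × ∏(1 - 1/p) for each prime p dividing n
φ(327) = 327 × (1 - 1/3) × (1 - 1/109) = 216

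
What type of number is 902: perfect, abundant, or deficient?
deficient

Proper divisors of 902: sum = 1 + 2 + 11 + 22 + 41 + 82 + 451 = 610
Since 610 < 902, 902 is deficient.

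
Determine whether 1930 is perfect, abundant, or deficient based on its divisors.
deficient

Proper divisors of 1930: sum = 1 + 2 + 5 + 10 + 193 + 386 + 965 = 1562
Since 1562 < 1930, 1930 is deficient.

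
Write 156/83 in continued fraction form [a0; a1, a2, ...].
[1; 1, 7, 3, 3]

Euclidean algorithm steps:
156 = 1 × 83 + 73
83 = 1 × 73 + 10
73 = 7 × 10 + 3
10 = 3 × 3 + 1
3 = 3 × 1 + 0
Continued fraction: [1; 1, 7, 3, 3]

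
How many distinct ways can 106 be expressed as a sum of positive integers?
384276336

p(n) counts ways to write n as a sum of positive integers (order ignored).
Euler's pentagonal recurrence: p(k) = p(k-1) + p(k-2) - p(k-5) - p(k-7) + p(k-12) + p(k-15) - ... (offsets j(3j∓1)/2, signs ++--, p(0)=1, p(<0)=0).
DP table for k = 0..105: p(0)=1, p(1)=1, p(2)=2, p(3)=3, p(4)=5, p(5)=7, p(6)=11, p(7)=15, p(8)=22, p(9)=30, p(10)=42, p(11)=56, p(12)=77, p(13)=101, p(14)=135, p(15)=176, p(16)=231, p(17)=297, p(18)=385, p(19)=490, p(20)=627, p(21)=792, p(22)=1002, p(23)=1255, p(24)=1575, p(25)=1958, p(26)=2436, p(27)=3010, p(28)=3718, p(29)=4565, p(30)=5604, p(31)=6842, p(32)=8349, p(33)=10143, p(34)=12310, p(35)=14883, p(36)=17977, p(37)=21637, p(38)=26015, p(39)=31185, p(40)=37338, p(41)=44583, p(42)=53174, p(43)=63261, p(44)=75175, p(45)=89134, p(46)=105558, p(47)=124754, p(48)=147273, p(49)=173525, p(50)=204226, p(51)=239943, p(52)=281589, p(53)=329931, p(54)=386155, p(55)=451276, p(56)=526823, p(57)=614154, p(58)=715220, p(59)=831820, p(60)=966467, p(61)=1121505, p(62)=1300156, p(63)=1505499, p(64)=1741630, p(65)=2012558, p(66)=2323520, p(67)=2679689, p(68)=3087735, p(69)=3554345, p(70)=4087968, p(71)=4697205, p(72)=5392783, p(73)=6185689, p(74)=7089500, p(75)=8118264, p(76)=9289091, p(77)=10619863, p(78)=12132164, p(79)=13848650, p(80)=15796476, p(81)=18004327, p(82)=20506255, p(83)=23338469, p(84)=26543660, p(85)=30167357, p(86)=34262962, p(87)=38887673, p(88)=44108109, p(89)=49995925, p(90)=56634173, p(91)=64112359, p(92)=72533807, p(93)=82010177, p(94)=92669720, p(95)=104651419, p(96)=118114304, p(97)=133230930, p(98)=150198136, p(99)=169229875, p(100)=190569292, p(101)=214481126, p(102)=241265379, p(103)=271248950, p(104)=304801365, p(105)=342325709.
Final step: p(106) = p(105) + p(104) - p(101) - p(99) + p(94) + p(91) - p(84) - p(80) + p(71) + p(66) - p(55) - p(49) + p(36) + p(29) - p(14) - p(6)
= 342325709 + 304801365 - 214481126 - 169229875 + 92669720 + 64112359 - 26543660 - 15796476 + 4697205 + 2323520 - 451276 - 173525 + 17977 + 4565 - 135 - 11
= 384276336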